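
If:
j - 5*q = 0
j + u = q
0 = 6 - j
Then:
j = 6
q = 6/5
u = -24/5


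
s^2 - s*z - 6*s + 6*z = (s - 6)*(s - z)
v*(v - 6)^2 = v^3 - 12*v^2 + 36*v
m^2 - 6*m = m*(m - 6)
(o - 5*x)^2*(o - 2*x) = o^3 - 12*o^2*x + 45*o*x^2 - 50*x^3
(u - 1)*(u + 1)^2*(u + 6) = u^4 + 7*u^3 + 5*u^2 - 7*u - 6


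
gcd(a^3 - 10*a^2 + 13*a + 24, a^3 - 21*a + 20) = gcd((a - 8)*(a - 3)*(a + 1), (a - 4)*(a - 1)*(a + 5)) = 1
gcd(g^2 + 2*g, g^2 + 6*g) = g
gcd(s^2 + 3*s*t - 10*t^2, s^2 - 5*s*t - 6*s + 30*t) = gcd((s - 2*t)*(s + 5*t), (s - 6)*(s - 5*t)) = 1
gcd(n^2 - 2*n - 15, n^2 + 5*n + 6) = n + 3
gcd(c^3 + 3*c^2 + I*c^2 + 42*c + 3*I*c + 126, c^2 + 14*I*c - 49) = c + 7*I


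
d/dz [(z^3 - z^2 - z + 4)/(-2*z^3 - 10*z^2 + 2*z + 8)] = (-3*z^4 + 9*z^2 + 16*z - 4)/(z^6 + 10*z^5 + 23*z^4 - 18*z^3 - 39*z^2 + 8*z + 16)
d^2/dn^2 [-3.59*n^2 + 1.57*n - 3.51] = -7.18000000000000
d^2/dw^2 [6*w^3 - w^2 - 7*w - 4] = 36*w - 2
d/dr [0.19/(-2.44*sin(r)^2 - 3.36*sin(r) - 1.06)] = (0.9272*sin(r) + 0.6384)*cos(r)/(2.44*sin(r)^2 + 3.36*sin(r) + 1.06)^2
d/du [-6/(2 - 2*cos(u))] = 3*sin(u)/(cos(u) - 1)^2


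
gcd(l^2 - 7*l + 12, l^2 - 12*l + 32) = l - 4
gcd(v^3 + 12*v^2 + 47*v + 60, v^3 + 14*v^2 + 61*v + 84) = v^2 + 7*v + 12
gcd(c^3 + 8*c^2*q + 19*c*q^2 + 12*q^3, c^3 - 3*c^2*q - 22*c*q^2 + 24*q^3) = c + 4*q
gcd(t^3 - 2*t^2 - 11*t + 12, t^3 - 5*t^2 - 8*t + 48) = t^2 - t - 12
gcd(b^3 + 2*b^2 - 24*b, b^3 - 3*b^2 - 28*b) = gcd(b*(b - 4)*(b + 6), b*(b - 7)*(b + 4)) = b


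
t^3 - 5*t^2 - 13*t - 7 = (t - 7)*(t + 1)^2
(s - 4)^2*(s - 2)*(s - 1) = s^4 - 11*s^3 + 42*s^2 - 64*s + 32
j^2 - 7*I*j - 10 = (j - 5*I)*(j - 2*I)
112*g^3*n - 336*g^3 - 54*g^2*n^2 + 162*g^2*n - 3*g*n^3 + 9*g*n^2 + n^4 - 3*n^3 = (-8*g + n)*(-2*g + n)*(7*g + n)*(n - 3)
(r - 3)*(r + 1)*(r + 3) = r^3 + r^2 - 9*r - 9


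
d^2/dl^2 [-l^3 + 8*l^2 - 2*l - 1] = 16 - 6*l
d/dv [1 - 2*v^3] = -6*v^2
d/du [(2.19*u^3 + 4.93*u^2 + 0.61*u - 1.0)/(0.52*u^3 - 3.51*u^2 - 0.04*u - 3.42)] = (4.44089209850063e-16*u^5 - 10.2505*u^4 - 0.809599999999996*u^3 - 18.9655*u^2 - 40.7412*u - 2.1262)/(0.2704*u^6 - 3.6504*u^5 + 12.2785*u^4 - 3.276*u^3 + 24.01*u^2 + 0.2736*u + 11.6964)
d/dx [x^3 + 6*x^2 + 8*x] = 3*x^2 + 12*x + 8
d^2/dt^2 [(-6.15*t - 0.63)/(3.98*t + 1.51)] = (53.961636 - 2.8421709430404e-14*t)/(3.98*t + 1.51)^3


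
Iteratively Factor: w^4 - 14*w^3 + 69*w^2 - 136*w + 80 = (w - 4)*(w^3 - 10*w^2 + 29*w - 20) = (w - 4)^2*(w^2 - 6*w + 5) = (w - 5)*(w - 4)^2*(w - 1)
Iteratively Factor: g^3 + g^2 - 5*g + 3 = (g - 1)*(g^2 + 2*g - 3) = (g - 1)*(g + 3)*(g - 1)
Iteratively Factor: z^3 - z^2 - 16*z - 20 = (z + 2)*(z^2 - 3*z - 10) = (z + 2)^2*(z - 5)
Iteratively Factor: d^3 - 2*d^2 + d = (d - 1)*(d^2 - d) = (d - 1)^2*(d)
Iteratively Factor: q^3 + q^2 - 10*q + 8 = (q - 1)*(q^2 + 2*q - 8) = (q - 2)*(q - 1)*(q + 4)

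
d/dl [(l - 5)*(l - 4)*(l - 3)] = 3*l^2 - 24*l + 47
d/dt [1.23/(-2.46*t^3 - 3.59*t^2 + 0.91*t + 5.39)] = (9.0774*t^2 + 8.8314*t - 1.1193)/(2.46*t^3 + 3.59*t^2 - 0.91*t - 5.39)^2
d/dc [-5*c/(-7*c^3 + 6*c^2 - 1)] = 5*(7*c^3 - 3*c^2*(7*c - 4) - 6*c^2 + 1)/(7*c^3 - 6*c^2 + 1)^2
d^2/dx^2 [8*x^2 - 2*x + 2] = 16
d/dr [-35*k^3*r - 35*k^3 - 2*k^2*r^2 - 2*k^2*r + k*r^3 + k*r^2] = k*(-35*k^2 - 4*k*r - 2*k + 3*r^2 + 2*r)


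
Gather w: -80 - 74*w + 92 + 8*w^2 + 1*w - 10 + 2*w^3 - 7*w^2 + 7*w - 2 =2*w^3 + w^2 - 66*w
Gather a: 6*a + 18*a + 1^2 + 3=24*a + 4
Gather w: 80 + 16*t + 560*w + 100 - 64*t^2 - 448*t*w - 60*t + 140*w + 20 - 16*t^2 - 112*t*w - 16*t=-80*t^2 - 60*t + w*(700 - 560*t) + 200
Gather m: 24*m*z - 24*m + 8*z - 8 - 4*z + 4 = m*(24*z - 24) + 4*z - 4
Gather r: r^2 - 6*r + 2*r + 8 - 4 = r^2 - 4*r + 4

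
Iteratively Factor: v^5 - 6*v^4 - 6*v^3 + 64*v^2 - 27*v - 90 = (v + 1)*(v^4 - 7*v^3 + v^2 + 63*v - 90) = (v - 5)*(v + 1)*(v^3 - 2*v^2 - 9*v + 18) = (v - 5)*(v - 3)*(v + 1)*(v^2 + v - 6) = (v - 5)*(v - 3)*(v - 2)*(v + 1)*(v + 3)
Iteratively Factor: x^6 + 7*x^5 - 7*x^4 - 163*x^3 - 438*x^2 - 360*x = (x)*(x^5 + 7*x^4 - 7*x^3 - 163*x^2 - 438*x - 360) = x*(x + 2)*(x^4 + 5*x^3 - 17*x^2 - 129*x - 180) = x*(x - 5)*(x + 2)*(x^3 + 10*x^2 + 33*x + 36) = x*(x - 5)*(x + 2)*(x + 4)*(x^2 + 6*x + 9) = x*(x - 5)*(x + 2)*(x + 3)*(x + 4)*(x + 3)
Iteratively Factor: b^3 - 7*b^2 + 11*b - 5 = (b - 1)*(b^2 - 6*b + 5) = (b - 5)*(b - 1)*(b - 1)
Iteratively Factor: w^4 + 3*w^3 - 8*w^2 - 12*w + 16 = (w - 2)*(w^3 + 5*w^2 + 2*w - 8) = (w - 2)*(w + 4)*(w^2 + w - 2) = (w - 2)*(w - 1)*(w + 4)*(w + 2)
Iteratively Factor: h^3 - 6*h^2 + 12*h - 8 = (h - 2)*(h^2 - 4*h + 4) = (h - 2)^2*(h - 2)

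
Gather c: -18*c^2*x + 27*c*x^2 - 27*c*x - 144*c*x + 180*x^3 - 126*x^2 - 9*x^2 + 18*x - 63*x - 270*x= -18*c^2*x + c*(27*x^2 - 171*x) + 180*x^3 - 135*x^2 - 315*x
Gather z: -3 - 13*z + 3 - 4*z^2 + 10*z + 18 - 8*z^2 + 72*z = -12*z^2 + 69*z + 18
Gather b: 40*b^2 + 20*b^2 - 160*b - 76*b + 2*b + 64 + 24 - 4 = 60*b^2 - 234*b + 84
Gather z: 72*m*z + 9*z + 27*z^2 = 27*z^2 + z*(72*m + 9)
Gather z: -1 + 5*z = 5*z - 1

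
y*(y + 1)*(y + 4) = y^3 + 5*y^2 + 4*y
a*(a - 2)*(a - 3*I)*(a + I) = a^4 - 2*a^3 - 2*I*a^3 + 3*a^2 + 4*I*a^2 - 6*a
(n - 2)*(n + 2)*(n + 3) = n^3 + 3*n^2 - 4*n - 12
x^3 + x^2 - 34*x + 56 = (x - 4)*(x - 2)*(x + 7)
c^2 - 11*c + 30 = (c - 6)*(c - 5)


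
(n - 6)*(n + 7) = n^2 + n - 42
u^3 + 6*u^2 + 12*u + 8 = (u + 2)^3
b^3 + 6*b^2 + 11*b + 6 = (b + 1)*(b + 2)*(b + 3)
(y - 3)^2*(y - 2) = y^3 - 8*y^2 + 21*y - 18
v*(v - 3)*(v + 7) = v^3 + 4*v^2 - 21*v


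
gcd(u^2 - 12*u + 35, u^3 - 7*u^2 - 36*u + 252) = u - 7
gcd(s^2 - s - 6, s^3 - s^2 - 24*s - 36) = s + 2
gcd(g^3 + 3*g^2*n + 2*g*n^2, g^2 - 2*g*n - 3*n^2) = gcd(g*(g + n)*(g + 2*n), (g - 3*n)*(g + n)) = g + n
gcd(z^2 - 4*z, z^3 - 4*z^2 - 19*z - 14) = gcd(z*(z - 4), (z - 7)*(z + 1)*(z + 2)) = 1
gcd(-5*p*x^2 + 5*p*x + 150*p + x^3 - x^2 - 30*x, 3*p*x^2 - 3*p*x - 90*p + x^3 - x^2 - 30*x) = x^2 - x - 30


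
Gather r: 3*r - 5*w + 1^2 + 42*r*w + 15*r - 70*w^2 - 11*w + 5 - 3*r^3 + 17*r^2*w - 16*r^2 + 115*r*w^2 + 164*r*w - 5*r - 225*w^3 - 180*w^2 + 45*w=-3*r^3 + r^2*(17*w - 16) + r*(115*w^2 + 206*w + 13) - 225*w^3 - 250*w^2 + 29*w + 6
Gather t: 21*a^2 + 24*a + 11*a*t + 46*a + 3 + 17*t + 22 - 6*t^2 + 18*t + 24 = 21*a^2 + 70*a - 6*t^2 + t*(11*a + 35) + 49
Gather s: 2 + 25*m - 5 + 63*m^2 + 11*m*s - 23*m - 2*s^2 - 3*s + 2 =63*m^2 + 2*m - 2*s^2 + s*(11*m - 3) - 1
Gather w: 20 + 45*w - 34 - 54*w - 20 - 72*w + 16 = -81*w - 18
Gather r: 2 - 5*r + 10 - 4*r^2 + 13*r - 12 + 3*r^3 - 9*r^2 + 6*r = 3*r^3 - 13*r^2 + 14*r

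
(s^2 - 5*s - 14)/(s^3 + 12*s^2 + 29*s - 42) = (s^2 - 5*s - 14)/(s^3 + 12*s^2 + 29*s - 42)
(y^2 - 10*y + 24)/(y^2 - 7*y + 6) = (y - 4)/(y - 1)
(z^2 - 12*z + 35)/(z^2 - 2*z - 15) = (z - 7)/(z + 3)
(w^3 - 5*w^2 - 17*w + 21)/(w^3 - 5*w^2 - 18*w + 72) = (w^3 - 5*w^2 - 17*w + 21)/(w^3 - 5*w^2 - 18*w + 72)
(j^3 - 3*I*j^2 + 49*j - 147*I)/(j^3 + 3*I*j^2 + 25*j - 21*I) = (j - 7*I)/(j - I)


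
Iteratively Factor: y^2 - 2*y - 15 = (y + 3)*(y - 5)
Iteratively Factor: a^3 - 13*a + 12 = (a - 1)*(a^2 + a - 12) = (a - 3)*(a - 1)*(a + 4)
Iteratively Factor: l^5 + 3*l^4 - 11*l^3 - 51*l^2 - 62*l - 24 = (l + 1)*(l^4 + 2*l^3 - 13*l^2 - 38*l - 24) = (l - 4)*(l + 1)*(l^3 + 6*l^2 + 11*l + 6) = (l - 4)*(l + 1)*(l + 3)*(l^2 + 3*l + 2) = (l - 4)*(l + 1)*(l + 2)*(l + 3)*(l + 1)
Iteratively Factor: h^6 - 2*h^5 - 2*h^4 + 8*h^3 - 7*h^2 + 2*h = (h + 2)*(h^5 - 4*h^4 + 6*h^3 - 4*h^2 + h) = (h - 1)*(h + 2)*(h^4 - 3*h^3 + 3*h^2 - h) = (h - 1)^2*(h + 2)*(h^3 - 2*h^2 + h) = h*(h - 1)^2*(h + 2)*(h^2 - 2*h + 1) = h*(h - 1)^3*(h + 2)*(h - 1)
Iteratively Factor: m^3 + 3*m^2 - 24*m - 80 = (m + 4)*(m^2 - m - 20) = (m - 5)*(m + 4)*(m + 4)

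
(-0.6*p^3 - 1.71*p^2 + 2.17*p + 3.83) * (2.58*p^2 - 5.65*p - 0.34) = -1.548*p^5 - 1.0218*p^4 + 15.4641*p^3 - 1.7977*p^2 - 22.3773*p - 1.3022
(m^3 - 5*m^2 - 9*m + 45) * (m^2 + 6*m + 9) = m^5 + m^4 - 30*m^3 - 54*m^2 + 189*m + 405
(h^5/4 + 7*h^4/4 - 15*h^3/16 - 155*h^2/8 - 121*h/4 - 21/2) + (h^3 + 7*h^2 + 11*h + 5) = h^5/4 + 7*h^4/4 + h^3/16 - 99*h^2/8 - 77*h/4 - 11/2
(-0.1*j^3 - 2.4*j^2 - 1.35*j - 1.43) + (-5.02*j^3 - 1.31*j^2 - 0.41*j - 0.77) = -5.12*j^3 - 3.71*j^2 - 1.76*j - 2.2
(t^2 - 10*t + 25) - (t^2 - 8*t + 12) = 13 - 2*t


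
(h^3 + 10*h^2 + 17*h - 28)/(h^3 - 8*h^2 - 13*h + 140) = (h^2 + 6*h - 7)/(h^2 - 12*h + 35)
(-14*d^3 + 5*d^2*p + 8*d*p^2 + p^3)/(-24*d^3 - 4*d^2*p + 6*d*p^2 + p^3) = (-7*d^2 + 6*d*p + p^2)/(-12*d^2 + 4*d*p + p^2)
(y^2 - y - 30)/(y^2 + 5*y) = (y - 6)/y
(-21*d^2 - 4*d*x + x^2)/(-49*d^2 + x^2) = (3*d + x)/(7*d + x)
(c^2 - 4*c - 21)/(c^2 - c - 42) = (c + 3)/(c + 6)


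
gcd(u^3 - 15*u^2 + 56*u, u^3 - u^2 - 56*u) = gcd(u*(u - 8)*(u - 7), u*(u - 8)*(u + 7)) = u^2 - 8*u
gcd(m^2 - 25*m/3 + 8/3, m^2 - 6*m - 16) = m - 8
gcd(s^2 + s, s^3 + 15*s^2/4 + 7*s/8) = s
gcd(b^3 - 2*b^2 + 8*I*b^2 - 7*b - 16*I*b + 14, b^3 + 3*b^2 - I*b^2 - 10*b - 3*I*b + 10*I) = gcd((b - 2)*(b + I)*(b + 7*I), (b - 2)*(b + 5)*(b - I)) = b - 2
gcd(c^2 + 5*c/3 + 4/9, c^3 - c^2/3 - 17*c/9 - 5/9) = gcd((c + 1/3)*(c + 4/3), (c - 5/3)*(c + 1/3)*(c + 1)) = c + 1/3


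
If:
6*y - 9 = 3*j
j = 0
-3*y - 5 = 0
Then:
No Solution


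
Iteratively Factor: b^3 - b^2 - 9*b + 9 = (b - 3)*(b^2 + 2*b - 3) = (b - 3)*(b + 3)*(b - 1)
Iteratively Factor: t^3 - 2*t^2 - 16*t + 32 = (t - 2)*(t^2 - 16) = (t - 4)*(t - 2)*(t + 4)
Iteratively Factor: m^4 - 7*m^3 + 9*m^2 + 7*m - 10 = (m + 1)*(m^3 - 8*m^2 + 17*m - 10) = (m - 5)*(m + 1)*(m^2 - 3*m + 2) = (m - 5)*(m - 1)*(m + 1)*(m - 2)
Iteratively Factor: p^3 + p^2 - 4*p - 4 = (p - 2)*(p^2 + 3*p + 2) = (p - 2)*(p + 2)*(p + 1)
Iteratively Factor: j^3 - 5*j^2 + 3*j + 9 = (j + 1)*(j^2 - 6*j + 9) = (j - 3)*(j + 1)*(j - 3)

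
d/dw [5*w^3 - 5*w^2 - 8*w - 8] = 15*w^2 - 10*w - 8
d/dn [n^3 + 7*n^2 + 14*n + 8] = 3*n^2 + 14*n + 14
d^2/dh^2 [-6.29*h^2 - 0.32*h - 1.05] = -12.5800000000000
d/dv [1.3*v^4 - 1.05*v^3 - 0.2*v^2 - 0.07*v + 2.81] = 5.2*v^3 - 3.15*v^2 - 0.4*v - 0.07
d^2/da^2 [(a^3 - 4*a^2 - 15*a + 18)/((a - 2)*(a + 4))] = 10*(a^3 - 18*a^2 - 12*a - 56)/(a^6 + 6*a^5 - 12*a^4 - 88*a^3 + 96*a^2 + 384*a - 512)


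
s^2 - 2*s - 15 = (s - 5)*(s + 3)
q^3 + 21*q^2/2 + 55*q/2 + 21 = (q + 3/2)*(q + 2)*(q + 7)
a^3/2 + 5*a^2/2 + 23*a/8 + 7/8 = (a/2 + 1/4)*(a + 1)*(a + 7/2)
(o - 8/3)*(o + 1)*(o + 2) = o^3 + o^2/3 - 6*o - 16/3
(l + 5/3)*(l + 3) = l^2 + 14*l/3 + 5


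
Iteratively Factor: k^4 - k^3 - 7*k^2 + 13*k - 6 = (k - 1)*(k^3 - 7*k + 6) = (k - 1)^2*(k^2 + k - 6) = (k - 1)^2*(k + 3)*(k - 2)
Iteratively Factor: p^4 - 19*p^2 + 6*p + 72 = (p + 4)*(p^3 - 4*p^2 - 3*p + 18) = (p - 3)*(p + 4)*(p^2 - p - 6) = (p - 3)*(p + 2)*(p + 4)*(p - 3)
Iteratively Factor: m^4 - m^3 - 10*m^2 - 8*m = (m + 1)*(m^3 - 2*m^2 - 8*m) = m*(m + 1)*(m^2 - 2*m - 8) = m*(m - 4)*(m + 1)*(m + 2)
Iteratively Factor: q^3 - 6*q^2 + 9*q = (q - 3)*(q^2 - 3*q) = q*(q - 3)*(q - 3)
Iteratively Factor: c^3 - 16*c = (c - 4)*(c^2 + 4*c) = c*(c - 4)*(c + 4)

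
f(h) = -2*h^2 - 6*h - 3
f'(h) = -4*h - 6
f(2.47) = -30.02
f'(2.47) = -15.88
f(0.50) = -6.50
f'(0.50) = -8.00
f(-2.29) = 0.25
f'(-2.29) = 3.16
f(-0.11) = -2.36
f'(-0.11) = -5.56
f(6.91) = -139.96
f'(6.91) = -33.64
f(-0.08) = -2.53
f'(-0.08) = -5.68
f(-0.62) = -0.05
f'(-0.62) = -3.52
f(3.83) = -55.32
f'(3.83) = -21.32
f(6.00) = -111.00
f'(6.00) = -30.00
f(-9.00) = -111.00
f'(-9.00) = 30.00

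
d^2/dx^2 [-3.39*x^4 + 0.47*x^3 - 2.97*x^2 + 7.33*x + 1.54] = -40.68*x^2 + 2.82*x - 5.94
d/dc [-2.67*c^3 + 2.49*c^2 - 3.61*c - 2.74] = -8.01*c^2 + 4.98*c - 3.61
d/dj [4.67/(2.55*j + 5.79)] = -11.9085/(2.55*j + 5.79)^2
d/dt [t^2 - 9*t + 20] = 2*t - 9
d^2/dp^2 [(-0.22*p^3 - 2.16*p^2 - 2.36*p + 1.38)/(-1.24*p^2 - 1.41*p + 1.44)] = (4.44089209850063e-16*p^5 + 1.364812*p^3 + 7.72992*p^2 + 13.544496*p + 8.126028)/(1.906624*p^6 + 6.504048*p^5 + 0.753299999999999*p^4 - 12.302955*p^3 - 0.8748*p^2 + 8.771328*p - 2.985984)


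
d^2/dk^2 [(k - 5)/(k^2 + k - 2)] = 2*((4 - 3*k)*(k^2 + k - 2) + (k - 5)*(2*k + 1)^2)/(k^2 + k - 2)^3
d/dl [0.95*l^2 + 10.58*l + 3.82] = 1.9*l + 10.58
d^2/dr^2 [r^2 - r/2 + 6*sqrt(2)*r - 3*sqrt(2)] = 2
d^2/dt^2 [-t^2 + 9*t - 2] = -2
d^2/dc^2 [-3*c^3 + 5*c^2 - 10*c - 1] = 10 - 18*c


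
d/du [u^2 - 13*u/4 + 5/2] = 2*u - 13/4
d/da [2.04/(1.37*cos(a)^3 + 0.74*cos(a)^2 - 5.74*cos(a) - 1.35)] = (8.3844*cos(a)^2 + 3.0192*cos(a) - 11.7096)*sin(a)/(1.37*cos(a)^3 + 0.74*cos(a)^2 - 5.74*cos(a) - 1.35)^2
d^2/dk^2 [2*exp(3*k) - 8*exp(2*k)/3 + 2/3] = (18*exp(k) - 32/3)*exp(2*k)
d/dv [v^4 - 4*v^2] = 4*v*(v^2 - 2)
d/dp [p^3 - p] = 3*p^2 - 1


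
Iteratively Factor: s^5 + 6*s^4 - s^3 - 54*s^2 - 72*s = (s + 3)*(s^4 + 3*s^3 - 10*s^2 - 24*s) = s*(s + 3)*(s^3 + 3*s^2 - 10*s - 24) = s*(s + 3)*(s + 4)*(s^2 - s - 6) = s*(s - 3)*(s + 3)*(s + 4)*(s + 2)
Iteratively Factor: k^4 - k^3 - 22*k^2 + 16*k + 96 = (k + 4)*(k^3 - 5*k^2 - 2*k + 24) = (k + 2)*(k + 4)*(k^2 - 7*k + 12) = (k - 4)*(k + 2)*(k + 4)*(k - 3)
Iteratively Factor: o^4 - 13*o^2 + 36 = (o - 2)*(o^3 + 2*o^2 - 9*o - 18) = (o - 2)*(o + 3)*(o^2 - o - 6) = (o - 3)*(o - 2)*(o + 3)*(o + 2)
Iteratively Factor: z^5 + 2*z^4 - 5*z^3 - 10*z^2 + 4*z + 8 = (z - 2)*(z^4 + 4*z^3 + 3*z^2 - 4*z - 4) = (z - 2)*(z - 1)*(z^3 + 5*z^2 + 8*z + 4) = (z - 2)*(z - 1)*(z + 2)*(z^2 + 3*z + 2) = (z - 2)*(z - 1)*(z + 2)^2*(z + 1)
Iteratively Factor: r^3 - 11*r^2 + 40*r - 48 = (r - 4)*(r^2 - 7*r + 12) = (r - 4)*(r - 3)*(r - 4)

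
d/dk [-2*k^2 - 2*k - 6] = -4*k - 2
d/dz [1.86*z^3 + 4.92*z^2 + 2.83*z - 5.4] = 5.58*z^2 + 9.84*z + 2.83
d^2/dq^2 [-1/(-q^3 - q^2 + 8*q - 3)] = 2*(-(3*q + 1)*(q^3 + q^2 - 8*q + 3) + (3*q^2 + 2*q - 8)^2)/(q^3 + q^2 - 8*q + 3)^3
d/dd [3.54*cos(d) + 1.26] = -3.54*sin(d)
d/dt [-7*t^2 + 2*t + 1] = 2 - 14*t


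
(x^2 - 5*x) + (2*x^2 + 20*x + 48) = 3*x^2 + 15*x + 48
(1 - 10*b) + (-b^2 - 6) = -b^2 - 10*b - 5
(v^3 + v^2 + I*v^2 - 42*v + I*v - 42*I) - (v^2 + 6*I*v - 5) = v^3 + I*v^2 - 42*v - 5*I*v + 5 - 42*I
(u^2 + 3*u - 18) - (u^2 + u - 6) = 2*u - 12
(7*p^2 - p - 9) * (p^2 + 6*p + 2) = 7*p^4 + 41*p^3 - p^2 - 56*p - 18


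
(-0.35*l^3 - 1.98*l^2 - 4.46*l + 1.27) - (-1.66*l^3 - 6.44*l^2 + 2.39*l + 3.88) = 1.31*l^3 + 4.46*l^2 - 6.85*l - 2.61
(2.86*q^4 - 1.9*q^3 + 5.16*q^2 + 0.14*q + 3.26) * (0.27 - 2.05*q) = -5.863*q^5 + 4.6672*q^4 - 11.091*q^3 + 1.1062*q^2 - 6.6452*q + 0.8802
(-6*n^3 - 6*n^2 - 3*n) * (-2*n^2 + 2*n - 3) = 12*n^5 + 12*n^3 + 12*n^2 + 9*n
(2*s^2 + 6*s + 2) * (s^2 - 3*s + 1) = 2*s^4 - 14*s^2 + 2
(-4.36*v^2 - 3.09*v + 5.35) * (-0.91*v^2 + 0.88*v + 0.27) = 3.9676*v^4 - 1.0249*v^3 - 8.7649*v^2 + 3.8737*v + 1.4445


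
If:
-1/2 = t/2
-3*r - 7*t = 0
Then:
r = 7/3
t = -1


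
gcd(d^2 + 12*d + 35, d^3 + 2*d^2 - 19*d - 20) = d + 5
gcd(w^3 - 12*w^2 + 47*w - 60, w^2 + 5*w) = 1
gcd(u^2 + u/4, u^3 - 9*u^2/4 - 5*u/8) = u^2 + u/4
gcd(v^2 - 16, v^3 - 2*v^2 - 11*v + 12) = v - 4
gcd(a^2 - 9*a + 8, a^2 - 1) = a - 1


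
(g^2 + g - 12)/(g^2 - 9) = (g + 4)/(g + 3)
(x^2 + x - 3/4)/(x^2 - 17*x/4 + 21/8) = 2*(4*x^2 + 4*x - 3)/(8*x^2 - 34*x + 21)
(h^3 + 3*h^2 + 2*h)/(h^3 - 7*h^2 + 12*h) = (h^2 + 3*h + 2)/(h^2 - 7*h + 12)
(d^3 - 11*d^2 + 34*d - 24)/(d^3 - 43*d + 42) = (d - 4)/(d + 7)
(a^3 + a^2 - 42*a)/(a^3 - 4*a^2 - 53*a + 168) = a*(a - 6)/(a^2 - 11*a + 24)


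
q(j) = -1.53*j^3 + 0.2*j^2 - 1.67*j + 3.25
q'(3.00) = -41.78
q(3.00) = -41.27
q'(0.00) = -1.67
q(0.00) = 3.25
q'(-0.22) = -1.98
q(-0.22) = 3.64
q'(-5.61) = -148.37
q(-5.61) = 289.05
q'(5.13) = -120.41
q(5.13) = -206.61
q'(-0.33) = -2.30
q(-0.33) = 3.88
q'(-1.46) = -12.04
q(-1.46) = 10.88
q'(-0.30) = -2.20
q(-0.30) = 3.81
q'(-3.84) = -70.89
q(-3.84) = 99.25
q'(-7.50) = -262.86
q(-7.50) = 672.49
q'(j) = -4.59*j^2 + 0.4*j - 1.67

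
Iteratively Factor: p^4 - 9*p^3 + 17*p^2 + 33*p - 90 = (p - 3)*(p^3 - 6*p^2 - p + 30) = (p - 5)*(p - 3)*(p^2 - p - 6) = (p - 5)*(p - 3)^2*(p + 2)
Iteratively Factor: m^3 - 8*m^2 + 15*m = (m - 5)*(m^2 - 3*m) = m*(m - 5)*(m - 3)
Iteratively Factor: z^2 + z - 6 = (z - 2)*(z + 3)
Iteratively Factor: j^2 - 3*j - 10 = (j - 5)*(j + 2)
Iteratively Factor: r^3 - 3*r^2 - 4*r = (r - 4)*(r^2 + r) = (r - 4)*(r + 1)*(r)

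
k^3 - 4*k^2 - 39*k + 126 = (k - 7)*(k - 3)*(k + 6)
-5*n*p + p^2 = p*(-5*n + p)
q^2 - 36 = (q - 6)*(q + 6)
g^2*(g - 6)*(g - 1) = g^4 - 7*g^3 + 6*g^2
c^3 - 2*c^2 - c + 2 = (c - 2)*(c - 1)*(c + 1)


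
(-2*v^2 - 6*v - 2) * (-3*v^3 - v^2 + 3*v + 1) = 6*v^5 + 20*v^4 + 6*v^3 - 18*v^2 - 12*v - 2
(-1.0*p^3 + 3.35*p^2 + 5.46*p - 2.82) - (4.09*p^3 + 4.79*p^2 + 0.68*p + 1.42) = -5.09*p^3 - 1.44*p^2 + 4.78*p - 4.24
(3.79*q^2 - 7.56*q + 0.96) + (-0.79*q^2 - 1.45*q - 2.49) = 3.0*q^2 - 9.01*q - 1.53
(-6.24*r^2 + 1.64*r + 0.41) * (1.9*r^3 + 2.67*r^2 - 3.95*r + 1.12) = -11.856*r^5 - 13.5448*r^4 + 29.8058*r^3 - 12.3721*r^2 + 0.2173*r + 0.4592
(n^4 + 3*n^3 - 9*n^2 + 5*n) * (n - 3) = n^5 - 18*n^3 + 32*n^2 - 15*n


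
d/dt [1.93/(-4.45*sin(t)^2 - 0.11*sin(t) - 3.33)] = (17.177*sin(t) + 0.2123)*cos(t)/(4.45*sin(t)^2 + 0.11*sin(t) + 3.33)^2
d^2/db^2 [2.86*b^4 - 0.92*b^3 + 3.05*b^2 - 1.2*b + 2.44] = 34.32*b^2 - 5.52*b + 6.1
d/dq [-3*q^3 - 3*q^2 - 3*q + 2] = -9*q^2 - 6*q - 3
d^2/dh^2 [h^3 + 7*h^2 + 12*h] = 6*h + 14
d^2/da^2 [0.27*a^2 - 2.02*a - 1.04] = 0.540000000000000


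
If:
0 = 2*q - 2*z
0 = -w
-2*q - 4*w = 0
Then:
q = 0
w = 0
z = 0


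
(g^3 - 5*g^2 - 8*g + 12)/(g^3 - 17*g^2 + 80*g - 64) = (g^2 - 4*g - 12)/(g^2 - 16*g + 64)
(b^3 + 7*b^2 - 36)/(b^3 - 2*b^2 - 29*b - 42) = (b^2 + 4*b - 12)/(b^2 - 5*b - 14)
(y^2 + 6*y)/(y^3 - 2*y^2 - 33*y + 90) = y/(y^2 - 8*y + 15)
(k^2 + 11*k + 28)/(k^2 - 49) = (k + 4)/(k - 7)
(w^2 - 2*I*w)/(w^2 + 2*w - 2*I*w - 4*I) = w/(w + 2)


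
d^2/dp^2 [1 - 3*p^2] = -6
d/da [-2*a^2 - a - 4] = -4*a - 1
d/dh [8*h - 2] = 8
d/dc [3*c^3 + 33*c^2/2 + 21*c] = 9*c^2 + 33*c + 21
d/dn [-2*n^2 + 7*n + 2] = 7 - 4*n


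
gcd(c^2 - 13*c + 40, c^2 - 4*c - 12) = 1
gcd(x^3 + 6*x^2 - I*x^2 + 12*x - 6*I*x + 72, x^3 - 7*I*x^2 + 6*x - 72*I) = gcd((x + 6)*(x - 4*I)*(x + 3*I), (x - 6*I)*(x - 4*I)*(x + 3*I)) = x^2 - I*x + 12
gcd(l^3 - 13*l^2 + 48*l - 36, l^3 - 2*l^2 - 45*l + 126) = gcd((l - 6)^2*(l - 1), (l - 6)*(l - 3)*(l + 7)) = l - 6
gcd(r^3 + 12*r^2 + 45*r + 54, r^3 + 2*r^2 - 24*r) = r + 6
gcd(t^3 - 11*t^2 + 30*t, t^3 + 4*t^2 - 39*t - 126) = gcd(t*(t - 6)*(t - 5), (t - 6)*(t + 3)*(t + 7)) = t - 6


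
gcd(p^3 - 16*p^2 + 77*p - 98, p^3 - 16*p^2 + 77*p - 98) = p^3 - 16*p^2 + 77*p - 98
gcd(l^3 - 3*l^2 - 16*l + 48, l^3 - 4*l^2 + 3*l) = l - 3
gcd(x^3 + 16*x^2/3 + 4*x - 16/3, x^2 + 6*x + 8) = x^2 + 6*x + 8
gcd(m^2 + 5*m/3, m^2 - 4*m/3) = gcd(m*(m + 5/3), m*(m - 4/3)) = m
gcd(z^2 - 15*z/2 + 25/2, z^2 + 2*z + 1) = 1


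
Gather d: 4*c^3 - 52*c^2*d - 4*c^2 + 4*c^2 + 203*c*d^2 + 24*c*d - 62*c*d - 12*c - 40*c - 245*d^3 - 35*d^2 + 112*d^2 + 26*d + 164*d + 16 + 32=4*c^3 - 52*c - 245*d^3 + d^2*(203*c + 77) + d*(-52*c^2 - 38*c + 190) + 48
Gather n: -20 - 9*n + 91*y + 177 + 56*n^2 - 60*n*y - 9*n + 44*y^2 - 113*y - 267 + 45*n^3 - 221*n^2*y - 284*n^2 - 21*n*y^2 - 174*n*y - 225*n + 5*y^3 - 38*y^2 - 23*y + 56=45*n^3 + n^2*(-221*y - 228) + n*(-21*y^2 - 234*y - 243) + 5*y^3 + 6*y^2 - 45*y - 54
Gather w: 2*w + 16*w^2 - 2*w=16*w^2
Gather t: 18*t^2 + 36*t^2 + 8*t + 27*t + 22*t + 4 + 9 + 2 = 54*t^2 + 57*t + 15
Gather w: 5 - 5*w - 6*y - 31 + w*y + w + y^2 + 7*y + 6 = w*(y - 4) + y^2 + y - 20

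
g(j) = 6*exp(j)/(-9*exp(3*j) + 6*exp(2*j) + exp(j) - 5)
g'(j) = 6*(27*exp(3*j) - 12*exp(2*j) - exp(j))*exp(j)/(-9*exp(3*j) + 6*exp(2*j) + exp(j) - 5)^2 + 6*exp(j)/(-9*exp(3*j) + 6*exp(2*j) + exp(j) - 5)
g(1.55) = -0.03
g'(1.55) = 0.08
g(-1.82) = -0.21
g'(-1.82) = -0.22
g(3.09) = -0.00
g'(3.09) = 0.00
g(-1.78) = -0.22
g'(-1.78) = -0.23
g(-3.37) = -0.04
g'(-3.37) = -0.04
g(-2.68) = -0.08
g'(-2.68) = -0.09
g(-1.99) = -0.17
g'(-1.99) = -0.18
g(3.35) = -0.00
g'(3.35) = 0.00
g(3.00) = 0.00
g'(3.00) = 0.00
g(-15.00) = 0.00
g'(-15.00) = 0.00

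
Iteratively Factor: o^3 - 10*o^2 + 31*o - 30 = (o - 2)*(o^2 - 8*o + 15) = (o - 3)*(o - 2)*(o - 5)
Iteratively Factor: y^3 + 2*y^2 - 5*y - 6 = (y + 1)*(y^2 + y - 6) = (y + 1)*(y + 3)*(y - 2)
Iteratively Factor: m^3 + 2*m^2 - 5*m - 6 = (m + 3)*(m^2 - m - 2) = (m - 2)*(m + 3)*(m + 1)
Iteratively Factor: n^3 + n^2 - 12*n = (n + 4)*(n^2 - 3*n) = (n - 3)*(n + 4)*(n)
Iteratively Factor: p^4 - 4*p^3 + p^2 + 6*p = (p - 2)*(p^3 - 2*p^2 - 3*p) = p*(p - 2)*(p^2 - 2*p - 3) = p*(p - 3)*(p - 2)*(p + 1)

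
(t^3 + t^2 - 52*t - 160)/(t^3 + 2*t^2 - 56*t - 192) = (t + 5)/(t + 6)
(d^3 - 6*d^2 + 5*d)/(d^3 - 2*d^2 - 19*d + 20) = d/(d + 4)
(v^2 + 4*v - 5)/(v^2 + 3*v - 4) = (v + 5)/(v + 4)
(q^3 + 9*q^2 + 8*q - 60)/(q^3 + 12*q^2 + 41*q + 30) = (q - 2)/(q + 1)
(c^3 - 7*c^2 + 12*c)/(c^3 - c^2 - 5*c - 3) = c*(c - 4)/(c^2 + 2*c + 1)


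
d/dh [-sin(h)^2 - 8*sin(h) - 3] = -2*(sin(h) + 4)*cos(h)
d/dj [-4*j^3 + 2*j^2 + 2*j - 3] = -12*j^2 + 4*j + 2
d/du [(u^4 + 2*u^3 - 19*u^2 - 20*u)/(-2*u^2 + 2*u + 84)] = (-2*u^5 + u^4 + 172*u^3 + 213*u^2 - 1596*u - 840)/(2*(u^4 - 2*u^3 - 83*u^2 + 84*u + 1764))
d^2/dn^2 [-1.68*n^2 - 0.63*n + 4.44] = -3.36000000000000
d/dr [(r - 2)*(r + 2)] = 2*r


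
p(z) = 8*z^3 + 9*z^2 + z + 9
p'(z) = 24*z^2 + 18*z + 1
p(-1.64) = -3.72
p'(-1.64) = 36.03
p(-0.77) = 9.91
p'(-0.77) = 1.37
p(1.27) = 41.17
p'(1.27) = 62.57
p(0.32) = 10.50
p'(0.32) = 9.22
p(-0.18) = 9.06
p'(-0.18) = -1.46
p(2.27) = 151.22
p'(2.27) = 165.53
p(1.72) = 78.05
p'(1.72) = 102.96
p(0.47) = 12.29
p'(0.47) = 14.76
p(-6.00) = -1401.00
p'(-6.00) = 757.00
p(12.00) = 15141.00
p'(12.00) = 3673.00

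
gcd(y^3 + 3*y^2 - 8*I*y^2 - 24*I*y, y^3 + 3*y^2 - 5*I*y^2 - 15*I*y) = y^2 + 3*y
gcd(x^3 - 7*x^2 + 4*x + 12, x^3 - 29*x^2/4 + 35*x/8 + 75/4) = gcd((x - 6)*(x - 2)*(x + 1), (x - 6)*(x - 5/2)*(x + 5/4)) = x - 6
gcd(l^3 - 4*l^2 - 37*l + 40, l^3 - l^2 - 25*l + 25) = l^2 + 4*l - 5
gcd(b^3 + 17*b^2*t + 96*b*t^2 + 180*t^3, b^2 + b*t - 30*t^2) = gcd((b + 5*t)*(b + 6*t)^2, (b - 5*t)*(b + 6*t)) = b + 6*t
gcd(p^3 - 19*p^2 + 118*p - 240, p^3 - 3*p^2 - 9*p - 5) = p - 5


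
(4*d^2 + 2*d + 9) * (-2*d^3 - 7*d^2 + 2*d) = -8*d^5 - 32*d^4 - 24*d^3 - 59*d^2 + 18*d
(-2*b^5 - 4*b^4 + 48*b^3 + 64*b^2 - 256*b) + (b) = -2*b^5 - 4*b^4 + 48*b^3 + 64*b^2 - 255*b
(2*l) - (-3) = 2*l + 3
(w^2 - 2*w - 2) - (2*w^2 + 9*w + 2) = -w^2 - 11*w - 4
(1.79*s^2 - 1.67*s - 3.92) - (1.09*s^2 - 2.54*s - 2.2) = 0.7*s^2 + 0.87*s - 1.72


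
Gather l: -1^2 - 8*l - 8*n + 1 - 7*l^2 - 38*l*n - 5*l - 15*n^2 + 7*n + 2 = -7*l^2 + l*(-38*n - 13) - 15*n^2 - n + 2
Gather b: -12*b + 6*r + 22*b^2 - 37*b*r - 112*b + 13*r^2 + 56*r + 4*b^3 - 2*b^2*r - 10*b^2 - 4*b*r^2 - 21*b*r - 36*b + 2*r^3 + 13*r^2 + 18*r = 4*b^3 + b^2*(12 - 2*r) + b*(-4*r^2 - 58*r - 160) + 2*r^3 + 26*r^2 + 80*r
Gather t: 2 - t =2 - t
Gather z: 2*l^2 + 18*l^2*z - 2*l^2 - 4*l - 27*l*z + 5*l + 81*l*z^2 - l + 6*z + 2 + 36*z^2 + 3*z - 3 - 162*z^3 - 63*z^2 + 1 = -162*z^3 + z^2*(81*l - 27) + z*(18*l^2 - 27*l + 9)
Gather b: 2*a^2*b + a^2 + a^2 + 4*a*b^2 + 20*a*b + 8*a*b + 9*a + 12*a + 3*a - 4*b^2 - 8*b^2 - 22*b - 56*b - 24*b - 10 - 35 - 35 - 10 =2*a^2 + 24*a + b^2*(4*a - 12) + b*(2*a^2 + 28*a - 102) - 90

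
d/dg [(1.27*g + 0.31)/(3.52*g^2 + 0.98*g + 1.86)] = (-4.4704*g^2 - 2.1824*g + 2.0584)/(12.3904*g^4 + 6.8992*g^3 + 14.0548*g^2 + 3.6456*g + 3.4596)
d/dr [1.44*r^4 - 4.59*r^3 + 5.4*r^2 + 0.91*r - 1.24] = 5.76*r^3 - 13.77*r^2 + 10.8*r + 0.91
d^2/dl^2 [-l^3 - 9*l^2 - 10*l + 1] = -6*l - 18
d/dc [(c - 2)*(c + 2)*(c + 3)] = 3*c^2 + 6*c - 4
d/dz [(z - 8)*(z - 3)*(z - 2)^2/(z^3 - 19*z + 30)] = (z^2 + 10*z - 66)/(z^2 + 10*z + 25)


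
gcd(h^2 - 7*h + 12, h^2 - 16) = h - 4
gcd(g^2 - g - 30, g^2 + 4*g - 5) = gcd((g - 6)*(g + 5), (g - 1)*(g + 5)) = g + 5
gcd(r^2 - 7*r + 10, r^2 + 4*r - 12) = r - 2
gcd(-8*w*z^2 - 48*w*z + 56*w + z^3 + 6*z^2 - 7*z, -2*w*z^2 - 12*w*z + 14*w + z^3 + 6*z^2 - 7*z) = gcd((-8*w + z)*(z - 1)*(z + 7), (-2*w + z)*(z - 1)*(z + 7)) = z^2 + 6*z - 7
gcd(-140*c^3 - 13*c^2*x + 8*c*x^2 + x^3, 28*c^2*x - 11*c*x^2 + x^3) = -4*c + x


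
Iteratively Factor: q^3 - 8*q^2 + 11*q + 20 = (q + 1)*(q^2 - 9*q + 20) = (q - 4)*(q + 1)*(q - 5)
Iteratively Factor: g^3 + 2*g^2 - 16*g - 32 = (g + 2)*(g^2 - 16) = (g + 2)*(g + 4)*(g - 4)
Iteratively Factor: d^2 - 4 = (d - 2)*(d + 2)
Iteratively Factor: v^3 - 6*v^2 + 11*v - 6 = (v - 2)*(v^2 - 4*v + 3) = (v - 3)*(v - 2)*(v - 1)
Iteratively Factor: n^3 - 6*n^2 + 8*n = (n - 4)*(n^2 - 2*n) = (n - 4)*(n - 2)*(n)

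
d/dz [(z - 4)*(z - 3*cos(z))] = z + (z - 4)*(3*sin(z) + 1) - 3*cos(z)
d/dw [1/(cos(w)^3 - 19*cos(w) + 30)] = (3*cos(w)^2 - 19)*sin(w)/(cos(w)^3 - 19*cos(w) + 30)^2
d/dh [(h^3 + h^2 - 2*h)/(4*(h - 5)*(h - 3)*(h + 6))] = (-3*h^4 - 62*h^3 + 233*h^2 + 180*h - 180)/(4*(h^6 - 4*h^5 - 62*h^4 + 312*h^3 + 729*h^2 - 5940*h + 8100))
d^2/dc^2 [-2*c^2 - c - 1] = -4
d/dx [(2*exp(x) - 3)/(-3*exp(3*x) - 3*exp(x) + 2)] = (3*(2*exp(x) - 3)*(3*exp(2*x) + 1) - 6*exp(3*x) - 6*exp(x) + 4)*exp(x)/(3*exp(3*x) + 3*exp(x) - 2)^2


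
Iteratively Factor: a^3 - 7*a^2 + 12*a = (a - 3)*(a^2 - 4*a) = (a - 4)*(a - 3)*(a)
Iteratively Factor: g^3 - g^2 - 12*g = (g)*(g^2 - g - 12) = g*(g - 4)*(g + 3)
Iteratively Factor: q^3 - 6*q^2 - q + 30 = (q - 3)*(q^2 - 3*q - 10) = (q - 3)*(q + 2)*(q - 5)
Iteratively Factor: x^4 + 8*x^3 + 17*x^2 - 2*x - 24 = (x - 1)*(x^3 + 9*x^2 + 26*x + 24) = (x - 1)*(x + 4)*(x^2 + 5*x + 6) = (x - 1)*(x + 2)*(x + 4)*(x + 3)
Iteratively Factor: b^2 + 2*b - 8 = (b + 4)*(b - 2)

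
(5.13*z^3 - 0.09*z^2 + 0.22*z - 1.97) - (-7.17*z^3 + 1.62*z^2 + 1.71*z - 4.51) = 12.3*z^3 - 1.71*z^2 - 1.49*z + 2.54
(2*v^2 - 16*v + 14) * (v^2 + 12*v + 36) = 2*v^4 + 8*v^3 - 106*v^2 - 408*v + 504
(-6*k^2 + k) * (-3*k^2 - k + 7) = 18*k^4 + 3*k^3 - 43*k^2 + 7*k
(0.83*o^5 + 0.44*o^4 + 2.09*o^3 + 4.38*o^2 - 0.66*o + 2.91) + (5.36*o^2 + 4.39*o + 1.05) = 0.83*o^5 + 0.44*o^4 + 2.09*o^3 + 9.74*o^2 + 3.73*o + 3.96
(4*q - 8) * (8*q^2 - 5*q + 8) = 32*q^3 - 84*q^2 + 72*q - 64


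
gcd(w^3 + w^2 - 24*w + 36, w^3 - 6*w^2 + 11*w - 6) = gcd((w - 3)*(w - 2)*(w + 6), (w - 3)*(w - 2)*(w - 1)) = w^2 - 5*w + 6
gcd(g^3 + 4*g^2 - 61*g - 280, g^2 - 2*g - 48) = g - 8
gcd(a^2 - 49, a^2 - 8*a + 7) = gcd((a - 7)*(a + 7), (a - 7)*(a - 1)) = a - 7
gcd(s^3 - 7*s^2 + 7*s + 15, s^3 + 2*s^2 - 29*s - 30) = s^2 - 4*s - 5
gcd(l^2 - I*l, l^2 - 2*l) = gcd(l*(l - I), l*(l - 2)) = l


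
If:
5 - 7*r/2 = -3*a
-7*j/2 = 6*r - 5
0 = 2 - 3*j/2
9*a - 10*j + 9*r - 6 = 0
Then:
No Solution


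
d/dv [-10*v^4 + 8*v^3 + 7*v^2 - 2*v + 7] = -40*v^3 + 24*v^2 + 14*v - 2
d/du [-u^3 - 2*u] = -3*u^2 - 2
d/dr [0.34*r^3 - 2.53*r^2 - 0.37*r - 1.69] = 1.02*r^2 - 5.06*r - 0.37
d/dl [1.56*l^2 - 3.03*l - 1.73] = 3.12*l - 3.03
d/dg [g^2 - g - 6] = 2*g - 1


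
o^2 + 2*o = o*(o + 2)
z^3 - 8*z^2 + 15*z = z*(z - 5)*(z - 3)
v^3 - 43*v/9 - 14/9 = (v - 7/3)*(v + 1/3)*(v + 2)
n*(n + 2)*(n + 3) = n^3 + 5*n^2 + 6*n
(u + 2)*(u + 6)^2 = u^3 + 14*u^2 + 60*u + 72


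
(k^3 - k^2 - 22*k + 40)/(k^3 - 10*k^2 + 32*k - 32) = (k + 5)/(k - 4)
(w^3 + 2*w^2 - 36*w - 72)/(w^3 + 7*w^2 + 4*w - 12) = (w - 6)/(w - 1)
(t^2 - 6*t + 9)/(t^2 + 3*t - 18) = (t - 3)/(t + 6)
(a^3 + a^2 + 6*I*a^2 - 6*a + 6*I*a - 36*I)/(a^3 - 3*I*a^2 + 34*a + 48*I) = (a^3 + a^2*(1 + 6*I) + 6*a*(-1 + I) - 36*I)/(a^3 - 3*I*a^2 + 34*a + 48*I)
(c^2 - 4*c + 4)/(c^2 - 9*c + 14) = (c - 2)/(c - 7)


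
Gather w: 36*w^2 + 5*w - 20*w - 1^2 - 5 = 36*w^2 - 15*w - 6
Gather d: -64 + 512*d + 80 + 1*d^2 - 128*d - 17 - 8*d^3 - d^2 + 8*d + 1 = -8*d^3 + 392*d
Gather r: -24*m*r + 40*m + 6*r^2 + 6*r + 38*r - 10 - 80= 40*m + 6*r^2 + r*(44 - 24*m) - 90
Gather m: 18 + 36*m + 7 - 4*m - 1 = 32*m + 24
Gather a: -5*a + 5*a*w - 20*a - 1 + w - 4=a*(5*w - 25) + w - 5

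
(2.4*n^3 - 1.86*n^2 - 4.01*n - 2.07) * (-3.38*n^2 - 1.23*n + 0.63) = -8.112*n^5 + 3.3348*n^4 + 17.3536*n^3 + 10.7571*n^2 + 0.0197999999999996*n - 1.3041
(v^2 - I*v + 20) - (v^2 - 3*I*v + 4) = 2*I*v + 16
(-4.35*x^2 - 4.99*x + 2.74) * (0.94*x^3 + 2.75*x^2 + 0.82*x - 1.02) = -4.089*x^5 - 16.6531*x^4 - 14.7139*x^3 + 7.8802*x^2 + 7.3366*x - 2.7948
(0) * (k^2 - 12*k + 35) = 0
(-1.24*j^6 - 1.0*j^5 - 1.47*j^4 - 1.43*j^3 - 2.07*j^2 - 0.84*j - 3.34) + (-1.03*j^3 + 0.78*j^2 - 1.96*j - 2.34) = -1.24*j^6 - 1.0*j^5 - 1.47*j^4 - 2.46*j^3 - 1.29*j^2 - 2.8*j - 5.68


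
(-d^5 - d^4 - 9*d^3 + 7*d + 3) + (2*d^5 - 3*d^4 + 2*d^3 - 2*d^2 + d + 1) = d^5 - 4*d^4 - 7*d^3 - 2*d^2 + 8*d + 4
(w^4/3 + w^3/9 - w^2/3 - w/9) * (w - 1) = w^5/3 - 2*w^4/9 - 4*w^3/9 + 2*w^2/9 + w/9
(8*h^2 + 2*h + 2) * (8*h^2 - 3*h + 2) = 64*h^4 - 8*h^3 + 26*h^2 - 2*h + 4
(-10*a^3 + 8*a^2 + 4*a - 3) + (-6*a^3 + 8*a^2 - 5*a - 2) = -16*a^3 + 16*a^2 - a - 5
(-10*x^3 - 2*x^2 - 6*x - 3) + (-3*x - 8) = -10*x^3 - 2*x^2 - 9*x - 11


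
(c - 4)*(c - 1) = c^2 - 5*c + 4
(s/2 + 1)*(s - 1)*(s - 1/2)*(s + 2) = s^4/2 + 5*s^3/4 - 3*s^2/4 - 2*s + 1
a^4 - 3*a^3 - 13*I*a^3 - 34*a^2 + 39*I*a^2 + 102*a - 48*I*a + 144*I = (a - 3)*(a - 8*I)*(a - 6*I)*(a + I)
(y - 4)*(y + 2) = y^2 - 2*y - 8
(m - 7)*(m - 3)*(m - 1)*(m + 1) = m^4 - 10*m^3 + 20*m^2 + 10*m - 21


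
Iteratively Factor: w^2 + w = (w)*(w + 1)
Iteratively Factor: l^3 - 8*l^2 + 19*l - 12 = (l - 4)*(l^2 - 4*l + 3) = (l - 4)*(l - 1)*(l - 3)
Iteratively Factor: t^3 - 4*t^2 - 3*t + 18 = (t - 3)*(t^2 - t - 6) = (t - 3)^2*(t + 2)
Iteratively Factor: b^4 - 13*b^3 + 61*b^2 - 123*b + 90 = (b - 2)*(b^3 - 11*b^2 + 39*b - 45) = (b - 3)*(b - 2)*(b^2 - 8*b + 15) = (b - 3)^2*(b - 2)*(b - 5)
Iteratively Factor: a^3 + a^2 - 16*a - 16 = (a + 4)*(a^2 - 3*a - 4) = (a - 4)*(a + 4)*(a + 1)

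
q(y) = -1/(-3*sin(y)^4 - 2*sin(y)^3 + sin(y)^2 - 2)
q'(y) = -(12*sin(y)^3*cos(y) + 6*sin(y)^2*cos(y) - 2*sin(y)*cos(y))/(-3*sin(y)^4 - 2*sin(y)^3 + sin(y)^2 - 2)^2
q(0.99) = 0.25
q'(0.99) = -0.34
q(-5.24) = 0.24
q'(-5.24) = -0.30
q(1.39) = 0.17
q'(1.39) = -0.08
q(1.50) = 0.17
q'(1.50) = -0.03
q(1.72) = 0.17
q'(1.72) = 0.07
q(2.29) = 0.31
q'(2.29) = 0.44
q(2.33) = 0.33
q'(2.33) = 0.46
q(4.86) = 0.51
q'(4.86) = 0.14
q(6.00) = 0.53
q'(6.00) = -0.20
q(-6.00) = 0.50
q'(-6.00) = -0.04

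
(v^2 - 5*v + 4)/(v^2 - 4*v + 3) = (v - 4)/(v - 3)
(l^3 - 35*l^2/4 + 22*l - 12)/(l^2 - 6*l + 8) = (l^2 - 19*l/4 + 3)/(l - 2)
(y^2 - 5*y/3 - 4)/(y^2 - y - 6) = (y + 4/3)/(y + 2)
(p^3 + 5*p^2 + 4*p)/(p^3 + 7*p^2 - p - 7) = p*(p + 4)/(p^2 + 6*p - 7)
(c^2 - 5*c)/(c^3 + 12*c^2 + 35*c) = (c - 5)/(c^2 + 12*c + 35)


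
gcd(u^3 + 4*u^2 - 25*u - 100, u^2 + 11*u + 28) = u + 4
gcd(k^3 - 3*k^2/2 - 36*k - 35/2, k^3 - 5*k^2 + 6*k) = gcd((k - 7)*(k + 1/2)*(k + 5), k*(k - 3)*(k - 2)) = 1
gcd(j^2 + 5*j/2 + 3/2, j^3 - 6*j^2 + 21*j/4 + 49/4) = j + 1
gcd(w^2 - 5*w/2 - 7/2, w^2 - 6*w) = 1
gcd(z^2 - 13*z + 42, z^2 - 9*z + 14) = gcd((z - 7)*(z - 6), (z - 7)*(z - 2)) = z - 7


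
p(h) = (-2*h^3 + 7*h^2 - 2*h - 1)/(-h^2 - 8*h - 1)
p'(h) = (2*h + 8)*(-2*h^3 + 7*h^2 - 2*h - 1)/(-h^2 - 8*h - 1)^2 + (-6*h^2 + 14*h - 2)/(-h^2 - 8*h - 1)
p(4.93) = 1.24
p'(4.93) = 0.87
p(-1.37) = 2.48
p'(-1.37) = -2.40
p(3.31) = 0.09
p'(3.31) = 0.52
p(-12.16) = -90.23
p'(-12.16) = -8.01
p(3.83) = 0.40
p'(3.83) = 0.65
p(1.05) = -0.22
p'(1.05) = -0.37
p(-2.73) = 7.27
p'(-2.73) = -4.97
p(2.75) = -0.16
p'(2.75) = 0.36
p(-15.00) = -78.81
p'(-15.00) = -1.62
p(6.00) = 2.27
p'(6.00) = 1.04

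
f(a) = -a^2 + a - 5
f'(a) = 1 - 2*a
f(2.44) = -8.51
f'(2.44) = -3.88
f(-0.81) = -6.47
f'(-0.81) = 2.62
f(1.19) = -5.23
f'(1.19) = -1.38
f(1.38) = -5.52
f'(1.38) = -1.76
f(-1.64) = -9.33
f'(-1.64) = 4.28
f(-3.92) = -24.29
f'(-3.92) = 8.84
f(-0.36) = -5.49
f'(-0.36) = 1.72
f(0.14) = -4.88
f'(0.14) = 0.72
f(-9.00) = -95.00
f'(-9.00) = 19.00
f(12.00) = -137.00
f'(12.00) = -23.00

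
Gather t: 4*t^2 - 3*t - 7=4*t^2 - 3*t - 7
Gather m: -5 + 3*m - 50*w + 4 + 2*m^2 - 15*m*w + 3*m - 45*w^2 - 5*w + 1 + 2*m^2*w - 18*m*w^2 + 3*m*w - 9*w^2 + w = m^2*(2*w + 2) + m*(-18*w^2 - 12*w + 6) - 54*w^2 - 54*w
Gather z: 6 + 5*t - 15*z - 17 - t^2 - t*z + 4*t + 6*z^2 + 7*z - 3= -t^2 + 9*t + 6*z^2 + z*(-t - 8) - 14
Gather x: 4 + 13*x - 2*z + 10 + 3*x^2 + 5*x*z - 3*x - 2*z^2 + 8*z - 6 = 3*x^2 + x*(5*z + 10) - 2*z^2 + 6*z + 8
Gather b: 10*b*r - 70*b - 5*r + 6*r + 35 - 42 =b*(10*r - 70) + r - 7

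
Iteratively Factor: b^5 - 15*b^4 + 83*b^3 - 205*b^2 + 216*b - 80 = (b - 4)*(b^4 - 11*b^3 + 39*b^2 - 49*b + 20) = (b - 4)*(b - 1)*(b^3 - 10*b^2 + 29*b - 20) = (b - 4)^2*(b - 1)*(b^2 - 6*b + 5) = (b - 5)*(b - 4)^2*(b - 1)*(b - 1)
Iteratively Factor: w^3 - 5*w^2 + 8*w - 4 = (w - 1)*(w^2 - 4*w + 4) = (w - 2)*(w - 1)*(w - 2)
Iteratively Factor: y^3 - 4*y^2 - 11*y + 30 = (y - 2)*(y^2 - 2*y - 15) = (y - 2)*(y + 3)*(y - 5)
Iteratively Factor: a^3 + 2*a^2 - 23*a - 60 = (a + 3)*(a^2 - a - 20) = (a - 5)*(a + 3)*(a + 4)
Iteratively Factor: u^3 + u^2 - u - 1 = (u + 1)*(u^2 - 1) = (u + 1)^2*(u - 1)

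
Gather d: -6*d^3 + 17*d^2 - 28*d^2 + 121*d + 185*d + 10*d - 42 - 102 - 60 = -6*d^3 - 11*d^2 + 316*d - 204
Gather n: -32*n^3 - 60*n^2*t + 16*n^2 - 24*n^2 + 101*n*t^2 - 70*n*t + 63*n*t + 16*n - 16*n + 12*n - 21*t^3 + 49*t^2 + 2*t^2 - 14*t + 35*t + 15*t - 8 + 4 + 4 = -32*n^3 + n^2*(-60*t - 8) + n*(101*t^2 - 7*t + 12) - 21*t^3 + 51*t^2 + 36*t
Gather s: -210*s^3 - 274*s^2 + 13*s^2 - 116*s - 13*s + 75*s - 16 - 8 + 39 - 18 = -210*s^3 - 261*s^2 - 54*s - 3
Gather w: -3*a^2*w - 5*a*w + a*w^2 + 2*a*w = a*w^2 + w*(-3*a^2 - 3*a)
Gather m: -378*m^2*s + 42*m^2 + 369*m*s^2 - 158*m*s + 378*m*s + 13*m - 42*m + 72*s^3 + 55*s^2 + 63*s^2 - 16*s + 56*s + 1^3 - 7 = m^2*(42 - 378*s) + m*(369*s^2 + 220*s - 29) + 72*s^3 + 118*s^2 + 40*s - 6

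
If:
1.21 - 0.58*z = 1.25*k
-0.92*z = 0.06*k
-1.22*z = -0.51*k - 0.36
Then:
No Solution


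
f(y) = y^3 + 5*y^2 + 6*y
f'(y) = 3*y^2 + 10*y + 6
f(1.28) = 17.97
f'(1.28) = 23.72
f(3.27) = 108.05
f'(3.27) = 70.78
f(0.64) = 6.15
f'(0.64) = 13.63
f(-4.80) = -24.19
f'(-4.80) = 27.12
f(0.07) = 0.44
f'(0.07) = 6.71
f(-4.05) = -8.72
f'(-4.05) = 14.71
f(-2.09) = 0.17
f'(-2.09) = -1.80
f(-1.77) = -0.50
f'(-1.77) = -2.30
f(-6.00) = -72.00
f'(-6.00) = 54.00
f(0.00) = 0.00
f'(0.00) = 6.00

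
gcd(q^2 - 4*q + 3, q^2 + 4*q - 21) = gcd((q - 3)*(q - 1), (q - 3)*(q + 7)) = q - 3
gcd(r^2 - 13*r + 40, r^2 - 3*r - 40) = r - 8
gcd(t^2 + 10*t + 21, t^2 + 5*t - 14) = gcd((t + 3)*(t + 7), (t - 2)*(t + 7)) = t + 7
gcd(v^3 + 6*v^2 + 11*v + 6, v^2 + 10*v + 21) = v + 3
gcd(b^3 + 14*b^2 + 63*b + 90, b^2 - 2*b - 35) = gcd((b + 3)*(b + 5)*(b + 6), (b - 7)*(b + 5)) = b + 5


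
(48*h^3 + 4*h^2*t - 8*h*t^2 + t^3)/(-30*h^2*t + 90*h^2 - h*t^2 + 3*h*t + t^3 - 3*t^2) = (-8*h^2 - 2*h*t + t^2)/(5*h*t - 15*h + t^2 - 3*t)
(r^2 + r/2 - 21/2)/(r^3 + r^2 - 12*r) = (r + 7/2)/(r*(r + 4))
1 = 1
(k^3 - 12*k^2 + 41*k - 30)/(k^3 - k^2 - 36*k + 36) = (k - 5)/(k + 6)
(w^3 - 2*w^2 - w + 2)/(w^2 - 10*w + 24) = (w^3 - 2*w^2 - w + 2)/(w^2 - 10*w + 24)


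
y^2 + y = y*(y + 1)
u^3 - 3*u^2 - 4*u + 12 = (u - 3)*(u - 2)*(u + 2)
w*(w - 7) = w^2 - 7*w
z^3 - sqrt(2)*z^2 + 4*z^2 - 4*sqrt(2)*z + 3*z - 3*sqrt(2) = (z + 1)*(z + 3)*(z - sqrt(2))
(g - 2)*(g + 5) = g^2 + 3*g - 10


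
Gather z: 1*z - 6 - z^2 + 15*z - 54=-z^2 + 16*z - 60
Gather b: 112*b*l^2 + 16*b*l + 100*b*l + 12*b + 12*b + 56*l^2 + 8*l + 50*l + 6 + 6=b*(112*l^2 + 116*l + 24) + 56*l^2 + 58*l + 12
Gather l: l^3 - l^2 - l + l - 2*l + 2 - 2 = l^3 - l^2 - 2*l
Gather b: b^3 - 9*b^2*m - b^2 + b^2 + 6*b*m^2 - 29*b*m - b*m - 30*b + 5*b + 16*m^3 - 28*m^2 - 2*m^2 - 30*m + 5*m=b^3 - 9*b^2*m + b*(6*m^2 - 30*m - 25) + 16*m^3 - 30*m^2 - 25*m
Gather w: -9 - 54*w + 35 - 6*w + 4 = 30 - 60*w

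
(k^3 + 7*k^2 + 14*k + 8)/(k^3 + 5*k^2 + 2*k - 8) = (k + 1)/(k - 1)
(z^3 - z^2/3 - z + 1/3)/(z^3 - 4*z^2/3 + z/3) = (z + 1)/z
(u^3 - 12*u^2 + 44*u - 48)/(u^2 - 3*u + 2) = (u^2 - 10*u + 24)/(u - 1)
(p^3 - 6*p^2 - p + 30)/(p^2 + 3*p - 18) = (p^2 - 3*p - 10)/(p + 6)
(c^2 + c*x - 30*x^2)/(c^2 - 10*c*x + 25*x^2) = (-c - 6*x)/(-c + 5*x)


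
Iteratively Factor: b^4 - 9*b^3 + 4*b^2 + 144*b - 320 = (b - 5)*(b^3 - 4*b^2 - 16*b + 64) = (b - 5)*(b - 4)*(b^2 - 16) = (b - 5)*(b - 4)^2*(b + 4)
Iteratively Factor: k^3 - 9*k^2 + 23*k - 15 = (k - 1)*(k^2 - 8*k + 15) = (k - 5)*(k - 1)*(k - 3)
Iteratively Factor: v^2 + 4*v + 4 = (v + 2)*(v + 2)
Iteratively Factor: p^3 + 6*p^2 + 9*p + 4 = (p + 1)*(p^2 + 5*p + 4) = (p + 1)*(p + 4)*(p + 1)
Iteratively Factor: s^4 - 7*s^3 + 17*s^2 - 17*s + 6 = (s - 1)*(s^3 - 6*s^2 + 11*s - 6) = (s - 1)^2*(s^2 - 5*s + 6) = (s - 2)*(s - 1)^2*(s - 3)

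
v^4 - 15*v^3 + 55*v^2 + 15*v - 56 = (v - 8)*(v - 7)*(v - 1)*(v + 1)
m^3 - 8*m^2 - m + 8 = (m - 8)*(m - 1)*(m + 1)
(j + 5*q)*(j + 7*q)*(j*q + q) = j^3*q + 12*j^2*q^2 + j^2*q + 35*j*q^3 + 12*j*q^2 + 35*q^3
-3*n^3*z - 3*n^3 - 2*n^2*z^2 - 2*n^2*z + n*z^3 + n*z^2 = (-3*n + z)*(n + z)*(n*z + n)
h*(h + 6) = h^2 + 6*h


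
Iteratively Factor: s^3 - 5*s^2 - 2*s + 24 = (s - 3)*(s^2 - 2*s - 8) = (s - 4)*(s - 3)*(s + 2)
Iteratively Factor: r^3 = (r)*(r^2) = r^2*(r)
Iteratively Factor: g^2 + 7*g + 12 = (g + 4)*(g + 3)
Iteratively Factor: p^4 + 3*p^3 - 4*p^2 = (p - 1)*(p^3 + 4*p^2) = (p - 1)*(p + 4)*(p^2) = p*(p - 1)*(p + 4)*(p)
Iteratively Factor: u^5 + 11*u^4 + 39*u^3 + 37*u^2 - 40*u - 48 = (u - 1)*(u^4 + 12*u^3 + 51*u^2 + 88*u + 48) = (u - 1)*(u + 4)*(u^3 + 8*u^2 + 19*u + 12) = (u - 1)*(u + 1)*(u + 4)*(u^2 + 7*u + 12) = (u - 1)*(u + 1)*(u + 3)*(u + 4)*(u + 4)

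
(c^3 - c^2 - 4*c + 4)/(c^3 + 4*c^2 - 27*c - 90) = (c^3 - c^2 - 4*c + 4)/(c^3 + 4*c^2 - 27*c - 90)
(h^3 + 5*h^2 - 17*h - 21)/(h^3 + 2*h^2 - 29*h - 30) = (h^2 + 4*h - 21)/(h^2 + h - 30)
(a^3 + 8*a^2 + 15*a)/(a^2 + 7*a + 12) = a*(a + 5)/(a + 4)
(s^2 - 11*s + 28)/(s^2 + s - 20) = (s - 7)/(s + 5)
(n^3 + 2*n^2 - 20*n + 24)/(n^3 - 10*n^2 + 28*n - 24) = (n + 6)/(n - 6)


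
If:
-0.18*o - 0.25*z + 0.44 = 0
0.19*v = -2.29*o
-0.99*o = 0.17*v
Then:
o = 0.00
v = 0.00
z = 1.76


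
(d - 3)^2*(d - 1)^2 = d^4 - 8*d^3 + 22*d^2 - 24*d + 9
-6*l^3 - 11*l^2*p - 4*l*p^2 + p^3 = (-6*l + p)*(l + p)^2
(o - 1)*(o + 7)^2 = o^3 + 13*o^2 + 35*o - 49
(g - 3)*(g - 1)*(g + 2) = g^3 - 2*g^2 - 5*g + 6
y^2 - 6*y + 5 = (y - 5)*(y - 1)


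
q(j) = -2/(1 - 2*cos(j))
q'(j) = 4*sin(j)/(1 - 2*cos(j))^2 = 4*sin(j)/(2*cos(j) - 1)^2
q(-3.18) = -0.67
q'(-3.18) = 0.02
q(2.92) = -0.68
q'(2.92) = 0.10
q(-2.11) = -0.99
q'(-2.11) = -0.84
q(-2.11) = -0.99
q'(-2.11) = -0.84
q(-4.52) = -1.45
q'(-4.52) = 2.05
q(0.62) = 3.19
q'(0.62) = 5.90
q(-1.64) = -1.76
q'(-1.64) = -3.08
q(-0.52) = 2.72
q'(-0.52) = -3.67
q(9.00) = -0.71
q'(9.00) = 0.21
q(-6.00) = 2.17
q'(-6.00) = 1.32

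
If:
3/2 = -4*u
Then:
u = -3/8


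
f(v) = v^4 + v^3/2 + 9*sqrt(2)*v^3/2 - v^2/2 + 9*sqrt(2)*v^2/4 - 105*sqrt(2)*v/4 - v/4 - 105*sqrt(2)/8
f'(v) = 4*v^3 + 3*v^2/2 + 27*sqrt(2)*v^2/2 - v + 9*sqrt(2)*v/2 - 105*sqrt(2)/4 - 1/4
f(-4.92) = -1.28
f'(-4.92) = -41.69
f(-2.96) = 14.31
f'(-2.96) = 23.43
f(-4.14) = -11.16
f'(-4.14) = 9.52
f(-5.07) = 6.06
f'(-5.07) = -56.55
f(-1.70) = 27.35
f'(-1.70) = -6.63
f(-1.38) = 23.71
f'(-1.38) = -16.07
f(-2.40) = 24.87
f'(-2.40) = 13.07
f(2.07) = -5.19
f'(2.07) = 97.44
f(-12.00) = 9691.20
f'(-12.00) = -4048.51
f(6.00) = 2632.37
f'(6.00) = 1600.12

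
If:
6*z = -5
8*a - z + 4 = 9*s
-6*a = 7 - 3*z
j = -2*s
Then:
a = -19/12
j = 47/27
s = -47/54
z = -5/6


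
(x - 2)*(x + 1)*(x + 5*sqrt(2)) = x^3 - x^2 + 5*sqrt(2)*x^2 - 5*sqrt(2)*x - 2*x - 10*sqrt(2)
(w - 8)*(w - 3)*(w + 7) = w^3 - 4*w^2 - 53*w + 168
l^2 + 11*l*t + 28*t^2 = (l + 4*t)*(l + 7*t)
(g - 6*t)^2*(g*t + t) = g^3*t - 12*g^2*t^2 + g^2*t + 36*g*t^3 - 12*g*t^2 + 36*t^3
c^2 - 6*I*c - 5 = (c - 5*I)*(c - I)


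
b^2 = b^2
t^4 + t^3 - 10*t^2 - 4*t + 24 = (t - 2)^2*(t + 2)*(t + 3)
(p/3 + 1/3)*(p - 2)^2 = p^3/3 - p^2 + 4/3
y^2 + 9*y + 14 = (y + 2)*(y + 7)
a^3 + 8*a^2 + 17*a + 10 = (a + 1)*(a + 2)*(a + 5)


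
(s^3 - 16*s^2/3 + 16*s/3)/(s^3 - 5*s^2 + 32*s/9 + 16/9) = 3*s/(3*s + 1)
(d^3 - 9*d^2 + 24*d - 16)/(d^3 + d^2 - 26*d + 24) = (d - 4)/(d + 6)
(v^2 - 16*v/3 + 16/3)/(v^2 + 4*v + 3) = (3*v^2 - 16*v + 16)/(3*(v^2 + 4*v + 3))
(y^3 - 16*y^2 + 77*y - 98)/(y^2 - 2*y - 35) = (y^2 - 9*y + 14)/(y + 5)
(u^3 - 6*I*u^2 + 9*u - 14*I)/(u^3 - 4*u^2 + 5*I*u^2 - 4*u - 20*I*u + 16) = (u^3 - 6*I*u^2 + 9*u - 14*I)/(u^3 + u^2*(-4 + 5*I) + u*(-4 - 20*I) + 16)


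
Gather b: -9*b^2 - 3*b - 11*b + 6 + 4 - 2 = -9*b^2 - 14*b + 8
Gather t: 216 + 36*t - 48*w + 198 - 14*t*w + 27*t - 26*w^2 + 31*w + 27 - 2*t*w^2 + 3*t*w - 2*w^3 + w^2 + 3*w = t*(-2*w^2 - 11*w + 63) - 2*w^3 - 25*w^2 - 14*w + 441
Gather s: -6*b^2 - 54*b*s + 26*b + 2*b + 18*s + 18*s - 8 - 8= -6*b^2 + 28*b + s*(36 - 54*b) - 16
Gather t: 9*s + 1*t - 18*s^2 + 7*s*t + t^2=-18*s^2 + 9*s + t^2 + t*(7*s + 1)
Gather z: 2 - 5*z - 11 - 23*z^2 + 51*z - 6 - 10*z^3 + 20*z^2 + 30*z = -10*z^3 - 3*z^2 + 76*z - 15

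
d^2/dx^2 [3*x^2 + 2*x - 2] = 6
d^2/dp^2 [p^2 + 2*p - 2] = 2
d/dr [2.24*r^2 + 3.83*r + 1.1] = 4.48*r + 3.83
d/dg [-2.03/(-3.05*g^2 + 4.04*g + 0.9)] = (8.2012 - 12.383*g)/(-3.05*g^2 + 4.04*g + 0.9)^2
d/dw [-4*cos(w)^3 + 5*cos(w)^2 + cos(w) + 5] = (12*cos(w)^2 - 10*cos(w) - 1)*sin(w)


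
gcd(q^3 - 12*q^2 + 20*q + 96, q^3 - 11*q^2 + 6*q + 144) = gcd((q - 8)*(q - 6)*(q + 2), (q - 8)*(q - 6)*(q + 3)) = q^2 - 14*q + 48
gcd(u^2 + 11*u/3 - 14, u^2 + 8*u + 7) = 1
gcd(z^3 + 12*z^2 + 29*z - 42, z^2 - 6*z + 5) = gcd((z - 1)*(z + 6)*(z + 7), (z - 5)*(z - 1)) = z - 1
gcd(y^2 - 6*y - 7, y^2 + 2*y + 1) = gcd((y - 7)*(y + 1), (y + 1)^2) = y + 1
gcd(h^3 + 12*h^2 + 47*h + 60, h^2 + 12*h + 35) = h + 5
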